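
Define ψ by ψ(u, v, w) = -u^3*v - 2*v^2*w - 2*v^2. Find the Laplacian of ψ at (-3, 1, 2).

∂²ψ/∂u² = -6*u*v
∂²ψ/∂v² = -4*(w + 1)
∂²ψ/∂w² = 0
∇²ψ = -6*u*v - 4*w - 4
At (-3, 1, 2): 6.

6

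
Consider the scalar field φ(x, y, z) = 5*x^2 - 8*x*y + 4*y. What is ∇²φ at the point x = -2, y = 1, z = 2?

10

∂²φ/∂x² = 10
∂²φ/∂y² = 0
∂²φ/∂z² = 0
∇²φ = 10
At (-2, 1, 2): 10.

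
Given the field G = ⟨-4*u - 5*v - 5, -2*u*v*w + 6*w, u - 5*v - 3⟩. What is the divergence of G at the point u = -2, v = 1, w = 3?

8

∂G₁/∂u = -4
∂G₂/∂v = -2*u*w
∂G₃/∂w = 0
∇·G = -2*u*w - 4
At (-2, 1, 3): 8.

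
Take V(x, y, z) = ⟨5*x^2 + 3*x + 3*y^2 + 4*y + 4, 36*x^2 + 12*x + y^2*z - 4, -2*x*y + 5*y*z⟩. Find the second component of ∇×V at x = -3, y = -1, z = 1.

(∇×V)_2 = ∂V₁/∂z − ∂V₃/∂x
= 0 − (-2*y)
= 2*y
At (-3, -1, 1): -2.

-2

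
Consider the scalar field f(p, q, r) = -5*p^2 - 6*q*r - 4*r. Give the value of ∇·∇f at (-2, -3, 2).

-10

∂²f/∂p² = -10
∂²f/∂q² = 0
∂²f/∂r² = 0
∇²f = -10
At (-2, -3, 2): -10.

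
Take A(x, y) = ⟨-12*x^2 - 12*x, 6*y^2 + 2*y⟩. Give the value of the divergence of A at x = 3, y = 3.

-46

∂A₁/∂x = -24*x - 12
∂A₂/∂y = 12*y + 2
∇·A = -24*x + 12*y - 10
At (3, 3): -46.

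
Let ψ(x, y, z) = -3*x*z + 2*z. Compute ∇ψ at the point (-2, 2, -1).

∂ψ/∂x = -3*z
∂ψ/∂y = 0
∂ψ/∂z = -3*x + 2
∇ψ = (-3*z, 0, -3*x + 2)
At (-2, 2, -1): (3, 0, 8).

(3, 0, 8)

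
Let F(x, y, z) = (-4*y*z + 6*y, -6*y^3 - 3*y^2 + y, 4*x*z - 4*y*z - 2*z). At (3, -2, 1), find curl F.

(∇×F)₁ = ∂F₃/∂y − ∂F₂/∂z = -4*z
(∇×F)₂ = ∂F₁/∂z − ∂F₃/∂x = -4*y - 4*z
(∇×F)₃ = ∂F₂/∂x − ∂F₁/∂y = 4*z - 6
∇×F = (-4*z, -4*y - 4*z, 4*z - 6)
At (3, -2, 1): (-4, 4, -2).

(-4, 4, -2)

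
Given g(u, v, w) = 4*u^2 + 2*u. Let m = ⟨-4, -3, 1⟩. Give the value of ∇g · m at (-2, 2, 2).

56

∂g/∂u = 8*u + 2
∂g/∂v = 0
∂g/∂w = 0
∇g at (-2, 2, 2) = (-14, 0, 0)
∇g · m = (-14)(-4) + (0)(-3) + (0)(1) = 56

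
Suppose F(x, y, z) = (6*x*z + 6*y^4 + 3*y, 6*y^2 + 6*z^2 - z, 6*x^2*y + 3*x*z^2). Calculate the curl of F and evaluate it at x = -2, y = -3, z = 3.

(∇×F)₁ = ∂F₃/∂y − ∂F₂/∂z = 6*x^2 - 12*z + 1
(∇×F)₂ = ∂F₁/∂z − ∂F₃/∂x = -12*x*y + 6*x - 3*z^2
(∇×F)₃ = ∂F₂/∂x − ∂F₁/∂y = -24*y^3 - 3
∇×F = (6*x^2 - 12*z + 1, -12*x*y + 6*x - 3*z^2, -24*y^3 - 3)
At (-2, -3, 3): (-11, -111, 645).

(-11, -111, 645)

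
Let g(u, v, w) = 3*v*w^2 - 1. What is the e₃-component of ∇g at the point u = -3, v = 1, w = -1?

-6

(∇g)_3 = ∂g/∂w = 6*v*w
At (-3, 1, -1): -6.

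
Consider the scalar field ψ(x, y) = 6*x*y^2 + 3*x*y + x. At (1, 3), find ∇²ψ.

12

∂²ψ/∂x² = 0
∂²ψ/∂y² = 12*x
∇²ψ = 12*x
At (1, 3): 12.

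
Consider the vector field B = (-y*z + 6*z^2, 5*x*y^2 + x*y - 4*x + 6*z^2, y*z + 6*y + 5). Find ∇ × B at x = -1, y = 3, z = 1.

(∇×B)₁ = ∂B₃/∂y − ∂B₂/∂z = -11*z + 6
(∇×B)₂ = ∂B₁/∂z − ∂B₃/∂x = -y + 12*z
(∇×B)₃ = ∂B₂/∂x − ∂B₁/∂y = 5*y^2 + y + z - 4
∇×B = (-11*z + 6, -y + 12*z, 5*y^2 + y + z - 4)
At (-1, 3, 1): (-5, 9, 45).

(-5, 9, 45)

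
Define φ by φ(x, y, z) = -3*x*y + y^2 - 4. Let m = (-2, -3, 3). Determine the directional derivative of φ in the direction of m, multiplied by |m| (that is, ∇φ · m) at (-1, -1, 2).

∂φ/∂x = -3*y
∂φ/∂y = -3*x + 2*y
∂φ/∂z = 0
∇φ at (-1, -1, 2) = (3, 1, 0)
∇φ · m = (3)(-2) + (1)(-3) + (0)(3) = -9

-9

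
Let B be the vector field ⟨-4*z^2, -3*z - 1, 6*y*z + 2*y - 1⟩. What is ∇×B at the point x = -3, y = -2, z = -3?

(∇×B)₁ = ∂B₃/∂y − ∂B₂/∂z = 6*z + 5
(∇×B)₂ = ∂B₁/∂z − ∂B₃/∂x = -8*z
(∇×B)₃ = ∂B₂/∂x − ∂B₁/∂y = 0
∇×B = (6*z + 5, -8*z, 0)
At (-3, -2, -3): (-13, 24, 0).

(-13, 24, 0)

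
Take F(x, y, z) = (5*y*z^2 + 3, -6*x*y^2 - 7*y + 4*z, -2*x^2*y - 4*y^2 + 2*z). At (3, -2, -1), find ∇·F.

67

∂F₁/∂x = 0
∂F₂/∂y = -12*x*y - 7
∂F₃/∂z = 2
∇·F = -12*x*y - 5
At (3, -2, -1): 67.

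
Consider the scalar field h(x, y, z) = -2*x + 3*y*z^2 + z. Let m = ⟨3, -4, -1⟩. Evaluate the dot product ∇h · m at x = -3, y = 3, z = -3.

∂h/∂x = -2
∂h/∂y = 3*z^2
∂h/∂z = 6*y*z + 1
∇h at (-3, 3, -3) = (-2, 27, -53)
∇h · m = (-2)(3) + (27)(-4) + (-53)(-1) = -61

-61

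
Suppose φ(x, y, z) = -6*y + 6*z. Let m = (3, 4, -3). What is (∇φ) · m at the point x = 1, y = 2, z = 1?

-42

∂φ/∂x = 0
∂φ/∂y = -6
∂φ/∂z = 6
∇φ at (1, 2, 1) = (0, -6, 6)
∇φ · m = (0)(3) + (-6)(4) + (6)(-3) = -42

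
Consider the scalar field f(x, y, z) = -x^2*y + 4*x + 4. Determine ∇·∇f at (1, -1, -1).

2

∂²f/∂x² = -2*y
∂²f/∂y² = 0
∂²f/∂z² = 0
∇²f = -2*y
At (1, -1, -1): 2.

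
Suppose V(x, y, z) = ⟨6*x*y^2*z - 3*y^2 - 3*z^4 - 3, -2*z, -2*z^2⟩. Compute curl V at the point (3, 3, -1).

(∇×V)₁ = ∂V₃/∂y − ∂V₂/∂z = 2
(∇×V)₂ = ∂V₁/∂z − ∂V₃/∂x = 6*x*y^2 - 12*z^3
(∇×V)₃ = ∂V₂/∂x − ∂V₁/∂y = -12*x*y*z + 6*y
∇×V = (2, 6*x*y^2 - 12*z^3, -12*x*y*z + 6*y)
At (3, 3, -1): (2, 174, 126).

(2, 174, 126)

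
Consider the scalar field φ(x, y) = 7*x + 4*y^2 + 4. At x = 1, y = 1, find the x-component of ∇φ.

7

(∇φ)_1 = ∂φ/∂x = 7
At (1, 1): 7.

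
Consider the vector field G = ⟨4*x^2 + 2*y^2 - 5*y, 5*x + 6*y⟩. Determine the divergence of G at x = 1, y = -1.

∂G₁/∂x = 8*x
∂G₂/∂y = 6
∇·G = 8*x + 6
At (1, -1): 14.

14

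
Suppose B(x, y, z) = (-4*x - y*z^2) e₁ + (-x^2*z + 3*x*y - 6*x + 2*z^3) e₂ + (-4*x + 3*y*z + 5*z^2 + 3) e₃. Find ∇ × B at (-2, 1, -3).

(∇×B)₁ = ∂B₃/∂y − ∂B₂/∂z = x^2 - 6*z^2 + 3*z
(∇×B)₂ = ∂B₁/∂z − ∂B₃/∂x = -2*y*z + 4
(∇×B)₃ = ∂B₂/∂x − ∂B₁/∂y = -2*x*z + 3*y + z^2 - 6
∇×B = (x^2 - 6*z^2 + 3*z, -2*y*z + 4, -2*x*z + 3*y + z^2 - 6)
At (-2, 1, -3): (-59, 10, -6).

(-59, 10, -6)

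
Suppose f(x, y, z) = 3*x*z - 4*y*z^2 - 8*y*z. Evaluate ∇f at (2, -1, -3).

(-9, -12, -10)

∂f/∂x = 3*z
∂f/∂y = -4*z^2 - 8*z
∂f/∂z = 3*x - 8*y*z - 8*y
∇f = (3*z, -4*z^2 - 8*z, 3*x - 8*y*z - 8*y)
At (2, -1, -3): (-9, -12, -10).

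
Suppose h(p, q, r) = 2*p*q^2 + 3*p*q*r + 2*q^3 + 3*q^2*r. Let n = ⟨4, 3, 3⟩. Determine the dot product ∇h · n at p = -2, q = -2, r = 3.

∂h/∂p = 2*q^2 + 3*q*r
∂h/∂q = 4*p*q + 3*p*r + 6*q^2 + 6*q*r
∂h/∂r = 3*p*q + 3*q^2
∇h at (-2, -2, 3) = (-10, -14, 24)
∇h · n = (-10)(4) + (-14)(3) + (24)(3) = -10

-10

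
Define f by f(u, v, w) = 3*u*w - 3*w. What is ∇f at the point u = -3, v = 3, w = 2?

∂f/∂u = 3*w
∂f/∂v = 0
∂f/∂w = 3*u - 3
∇f = (3*w, 0, 3*u - 3)
At (-3, 3, 2): (6, 0, -12).

(6, 0, -12)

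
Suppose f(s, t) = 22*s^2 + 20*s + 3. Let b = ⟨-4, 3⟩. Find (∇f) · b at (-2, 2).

272

∂f/∂s = 44*s + 20
∂f/∂t = 0
∇f at (-2, 2) = (-68, 0)
∇f · b = (-68)(-4) + (0)(3) = 272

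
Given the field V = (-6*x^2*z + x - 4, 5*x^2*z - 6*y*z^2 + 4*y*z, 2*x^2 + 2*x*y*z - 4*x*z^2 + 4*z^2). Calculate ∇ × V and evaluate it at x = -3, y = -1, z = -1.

(-23, -40, 30)

(∇×V)₁ = ∂V₃/∂y − ∂V₂/∂z = -5*x^2 + 2*x*z + 12*y*z - 4*y
(∇×V)₂ = ∂V₁/∂z − ∂V₃/∂x = -6*x^2 - 4*x - 2*y*z + 4*z^2
(∇×V)₃ = ∂V₂/∂x − ∂V₁/∂y = 10*x*z
∇×V = (-5*x^2 + 2*x*z + 12*y*z - 4*y, -6*x^2 - 4*x - 2*y*z + 4*z^2, 10*x*z)
At (-3, -1, -1): (-23, -40, 30).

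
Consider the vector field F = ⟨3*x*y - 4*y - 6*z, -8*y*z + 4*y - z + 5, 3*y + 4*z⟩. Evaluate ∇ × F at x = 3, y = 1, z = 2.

(12, -6, -5)

(∇×F)₁ = ∂F₃/∂y − ∂F₂/∂z = 8*y + 4
(∇×F)₂ = ∂F₁/∂z − ∂F₃/∂x = -6
(∇×F)₃ = ∂F₂/∂x − ∂F₁/∂y = -3*x + 4
∇×F = (8*y + 4, -6, -3*x + 4)
At (3, 1, 2): (12, -6, -5).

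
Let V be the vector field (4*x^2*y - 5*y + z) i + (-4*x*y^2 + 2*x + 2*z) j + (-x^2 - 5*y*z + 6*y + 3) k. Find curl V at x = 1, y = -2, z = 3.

(-11, 3, -13)

(∇×V)₁ = ∂V₃/∂y − ∂V₂/∂z = -5*z + 4
(∇×V)₂ = ∂V₁/∂z − ∂V₃/∂x = 2*x + 1
(∇×V)₃ = ∂V₂/∂x − ∂V₁/∂y = -4*x^2 - 4*y^2 + 7
∇×V = (-5*z + 4, 2*x + 1, -4*x^2 - 4*y^2 + 7)
At (1, -2, 3): (-11, 3, -13).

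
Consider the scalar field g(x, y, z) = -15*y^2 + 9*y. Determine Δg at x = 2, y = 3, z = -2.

∂²g/∂x² = 0
∂²g/∂y² = -30
∂²g/∂z² = 0
∇²g = -30
At (2, 3, -2): -30.

-30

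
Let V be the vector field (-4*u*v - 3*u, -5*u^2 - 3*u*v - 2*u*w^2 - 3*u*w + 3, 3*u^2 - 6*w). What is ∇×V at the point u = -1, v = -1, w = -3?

(∇×V)₁ = ∂V₃/∂v − ∂V₂/∂w = 4*u*w + 3*u
(∇×V)₂ = ∂V₁/∂w − ∂V₃/∂u = -6*u
(∇×V)₃ = ∂V₂/∂u − ∂V₁/∂v = -6*u - 3*v - 2*w^2 - 3*w
∇×V = (4*u*w + 3*u, -6*u, -6*u - 3*v - 2*w^2 - 3*w)
At (-1, -1, -3): (9, 6, 0).

(9, 6, 0)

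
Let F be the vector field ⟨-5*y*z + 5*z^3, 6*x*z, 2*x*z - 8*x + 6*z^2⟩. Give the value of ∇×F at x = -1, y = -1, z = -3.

(∇×F)₁ = ∂F₃/∂y − ∂F₂/∂z = -6*x
(∇×F)₂ = ∂F₁/∂z − ∂F₃/∂x = -5*y + 15*z^2 - 2*z + 8
(∇×F)₃ = ∂F₂/∂x − ∂F₁/∂y = 11*z
∇×F = (-6*x, -5*y + 15*z^2 - 2*z + 8, 11*z)
At (-1, -1, -3): (6, 154, -33).

(6, 154, -33)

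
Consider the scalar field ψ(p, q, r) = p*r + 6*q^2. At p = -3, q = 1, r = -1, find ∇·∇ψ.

12

∂²ψ/∂p² = 0
∂²ψ/∂q² = 12
∂²ψ/∂r² = 0
∇²ψ = 12
At (-3, 1, -1): 12.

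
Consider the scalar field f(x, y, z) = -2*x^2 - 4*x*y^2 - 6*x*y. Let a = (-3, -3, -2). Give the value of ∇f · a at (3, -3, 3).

∂f/∂x = -4*x - 4*y^2 - 6*y
∂f/∂y = -8*x*y - 6*x
∂f/∂z = 0
∇f at (3, -3, 3) = (-30, 54, 0)
∇f · a = (-30)(-3) + (54)(-3) + (0)(-2) = -72

-72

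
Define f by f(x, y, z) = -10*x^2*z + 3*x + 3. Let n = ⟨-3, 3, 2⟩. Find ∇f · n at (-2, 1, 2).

-329

∂f/∂x = -20*x*z + 3
∂f/∂y = 0
∂f/∂z = -10*x^2
∇f at (-2, 1, 2) = (83, 0, -40)
∇f · n = (83)(-3) + (0)(3) + (-40)(2) = -329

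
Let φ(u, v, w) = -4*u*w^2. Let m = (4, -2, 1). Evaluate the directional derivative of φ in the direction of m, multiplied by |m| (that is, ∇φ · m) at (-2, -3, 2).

-32

∂φ/∂u = -4*w^2
∂φ/∂v = 0
∂φ/∂w = -8*u*w
∇φ at (-2, -3, 2) = (-16, 0, 32)
∇φ · m = (-16)(4) + (0)(-2) + (32)(1) = -32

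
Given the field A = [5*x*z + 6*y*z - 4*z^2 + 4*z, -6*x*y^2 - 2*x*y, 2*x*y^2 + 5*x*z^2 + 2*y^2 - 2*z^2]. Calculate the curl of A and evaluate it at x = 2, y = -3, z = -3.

(∇×A)₁ = ∂A₃/∂y − ∂A₂/∂z = 4*x*y + 4*y
(∇×A)₂ = ∂A₁/∂z − ∂A₃/∂x = 5*x - 2*y^2 + 6*y - 5*z^2 - 8*z + 4
(∇×A)₃ = ∂A₂/∂x − ∂A₁/∂y = -6*y^2 - 2*y - 6*z
∇×A = (4*x*y + 4*y, 5*x - 2*y^2 + 6*y - 5*z^2 - 8*z + 4, -6*y^2 - 2*y - 6*z)
At (2, -3, -3): (-36, -43, -30).

(-36, -43, -30)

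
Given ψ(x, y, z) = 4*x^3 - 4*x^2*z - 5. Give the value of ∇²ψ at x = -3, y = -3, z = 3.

∂²ψ/∂x² = 8*(3*x - z)
∂²ψ/∂y² = 0
∂²ψ/∂z² = 0
∇²ψ = 24*x - 8*z
At (-3, -3, 3): -96.

-96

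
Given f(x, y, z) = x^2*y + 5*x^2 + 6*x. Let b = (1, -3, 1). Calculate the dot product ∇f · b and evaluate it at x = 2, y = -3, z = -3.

2

∂f/∂x = 2*x*y + 10*x + 6
∂f/∂y = x^2
∂f/∂z = 0
∇f at (2, -3, -3) = (14, 4, 0)
∇f · b = (14)(1) + (4)(-3) + (0)(1) = 2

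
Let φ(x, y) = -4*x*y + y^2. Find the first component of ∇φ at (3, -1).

(∇φ)_1 = ∂φ/∂x = -4*y
At (3, -1): 4.

4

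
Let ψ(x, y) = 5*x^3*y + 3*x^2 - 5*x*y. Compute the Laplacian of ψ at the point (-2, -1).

66

∂²ψ/∂x² = 6*(5*x*y + 1)
∂²ψ/∂y² = 0
∇²ψ = 30*x*y + 6
At (-2, -1): 66.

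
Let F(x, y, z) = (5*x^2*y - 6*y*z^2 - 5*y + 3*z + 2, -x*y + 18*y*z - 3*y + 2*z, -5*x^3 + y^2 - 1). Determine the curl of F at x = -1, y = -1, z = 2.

(14, 42, 25)

(∇×F)₁ = ∂F₃/∂y − ∂F₂/∂z = -16*y - 2
(∇×F)₂ = ∂F₁/∂z − ∂F₃/∂x = 15*x^2 - 12*y*z + 3
(∇×F)₃ = ∂F₂/∂x − ∂F₁/∂y = -5*x^2 - y + 6*z^2 + 5
∇×F = (-16*y - 2, 15*x^2 - 12*y*z + 3, -5*x^2 - y + 6*z^2 + 5)
At (-1, -1, 2): (14, 42, 25).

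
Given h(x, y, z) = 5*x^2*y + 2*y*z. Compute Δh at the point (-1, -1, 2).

-10

∂²h/∂x² = 10*y
∂²h/∂y² = 0
∂²h/∂z² = 0
∇²h = 10*y
At (-1, -1, 2): -10.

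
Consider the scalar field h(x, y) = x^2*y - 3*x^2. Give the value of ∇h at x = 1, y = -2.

∂h/∂x = 2*x*y - 6*x
∂h/∂y = x^2
∇h = (2*x*y - 6*x, x^2)
At (1, -2): (-10, 1).

(-10, 1)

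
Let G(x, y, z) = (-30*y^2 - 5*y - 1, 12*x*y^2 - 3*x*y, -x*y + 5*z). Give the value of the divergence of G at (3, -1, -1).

-76

∂G₁/∂x = 0
∂G₂/∂y = 24*x*y - 3*x
∂G₃/∂z = 5
∇·G = 24*x*y - 3*x + 5
At (3, -1, -1): -76.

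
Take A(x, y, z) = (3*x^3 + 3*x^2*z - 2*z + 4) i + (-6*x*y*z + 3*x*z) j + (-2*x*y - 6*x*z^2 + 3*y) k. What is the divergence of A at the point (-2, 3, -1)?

12

∂A₁/∂x = 9*x^2 + 6*x*z
∂A₂/∂y = -6*x*z
∂A₃/∂z = -12*x*z
∇·A = 9*x^2 - 12*x*z
At (-2, 3, -1): 12.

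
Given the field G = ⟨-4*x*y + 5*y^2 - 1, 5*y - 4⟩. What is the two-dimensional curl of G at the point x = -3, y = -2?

8

∂G₂/∂x = 0
∂G₁/∂y = -4*x + 10*y
Scalar curl = 4*x - 10*y
At (-3, -2): 8.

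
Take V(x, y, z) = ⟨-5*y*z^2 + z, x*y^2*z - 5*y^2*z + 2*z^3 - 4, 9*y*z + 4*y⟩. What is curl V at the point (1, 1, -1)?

(-7, 11, 4)

(∇×V)₁ = ∂V₃/∂y − ∂V₂/∂z = -x*y^2 + 5*y^2 - 6*z^2 + 9*z + 4
(∇×V)₂ = ∂V₁/∂z − ∂V₃/∂x = -10*y*z + 1
(∇×V)₃ = ∂V₂/∂x − ∂V₁/∂y = y^2*z + 5*z^2
∇×V = (-x*y^2 + 5*y^2 - 6*z^2 + 9*z + 4, -10*y*z + 1, y^2*z + 5*z^2)
At (1, 1, -1): (-7, 11, 4).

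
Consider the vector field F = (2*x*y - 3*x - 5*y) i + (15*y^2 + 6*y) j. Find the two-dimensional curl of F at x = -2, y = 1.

9

∂F₂/∂x = 0
∂F₁/∂y = 2*x - 5
Scalar curl = -2*x + 5
At (-2, 1): 9.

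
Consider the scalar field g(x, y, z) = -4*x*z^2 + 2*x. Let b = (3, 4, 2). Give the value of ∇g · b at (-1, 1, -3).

∂g/∂x = -4*z^2 + 2
∂g/∂y = 0
∂g/∂z = -8*x*z
∇g at (-1, 1, -3) = (-34, 0, -24)
∇g · b = (-34)(3) + (0)(4) + (-24)(2) = -150

-150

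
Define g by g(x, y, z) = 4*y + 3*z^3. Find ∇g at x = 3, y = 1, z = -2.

∂g/∂x = 0
∂g/∂y = 4
∂g/∂z = 9*z^2
∇g = (0, 4, 9*z^2)
At (3, 1, -2): (0, 4, 36).

(0, 4, 36)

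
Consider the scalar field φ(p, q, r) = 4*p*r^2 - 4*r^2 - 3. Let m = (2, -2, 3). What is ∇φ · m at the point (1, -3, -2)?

∂φ/∂p = 4*r^2
∂φ/∂q = 0
∂φ/∂r = 8*p*r - 8*r
∇φ at (1, -3, -2) = (16, 0, 0)
∇φ · m = (16)(2) + (0)(-2) + (0)(3) = 32

32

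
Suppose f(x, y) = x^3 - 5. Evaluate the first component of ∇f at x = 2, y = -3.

12

(∇f)_1 = ∂f/∂x = 3*x^2
At (2, -3): 12.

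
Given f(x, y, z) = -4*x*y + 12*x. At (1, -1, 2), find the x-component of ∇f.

(∇f)_1 = ∂f/∂x = -4*y + 12
At (1, -1, 2): 16.

16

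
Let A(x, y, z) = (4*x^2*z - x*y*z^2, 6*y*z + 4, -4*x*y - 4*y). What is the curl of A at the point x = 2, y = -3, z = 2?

(6, 28, 8)

(∇×A)₁ = ∂A₃/∂y − ∂A₂/∂z = -4*x - 6*y - 4
(∇×A)₂ = ∂A₁/∂z − ∂A₃/∂x = 4*x^2 - 2*x*y*z + 4*y
(∇×A)₃ = ∂A₂/∂x − ∂A₁/∂y = x*z^2
∇×A = (-4*x - 6*y - 4, 4*x^2 - 2*x*y*z + 4*y, x*z^2)
At (2, -3, 2): (6, 28, 8).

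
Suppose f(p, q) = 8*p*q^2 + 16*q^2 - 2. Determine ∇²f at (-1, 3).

∂²f/∂p² = 0
∂²f/∂q² = 16*(p + 2)
∇²f = 16*p + 32
At (-1, 3): 16.

16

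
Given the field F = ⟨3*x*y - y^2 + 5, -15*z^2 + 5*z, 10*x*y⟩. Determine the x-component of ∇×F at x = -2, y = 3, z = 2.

(∇×F)_1 = ∂F₃/∂y − ∂F₂/∂z
= 10*x − (-30*z + 5)
= 10*x + 30*z - 5
At (-2, 3, 2): 35.

35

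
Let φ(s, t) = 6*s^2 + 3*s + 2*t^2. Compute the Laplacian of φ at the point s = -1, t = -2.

16

∂²φ/∂s² = 12
∂²φ/∂t² = 4
∇²φ = 16
At (-1, -2): 16.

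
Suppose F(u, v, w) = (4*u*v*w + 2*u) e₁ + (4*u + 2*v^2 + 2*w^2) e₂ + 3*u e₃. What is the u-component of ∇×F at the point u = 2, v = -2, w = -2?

8

(∇×F)_1 = ∂F₃/∂v − ∂F₂/∂w
= 0 − (4*w)
= -4*w
At (2, -2, -2): 8.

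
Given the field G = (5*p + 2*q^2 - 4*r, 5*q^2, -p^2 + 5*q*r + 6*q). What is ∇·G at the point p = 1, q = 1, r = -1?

20

∂G₁/∂p = 5
∂G₂/∂q = 10*q
∂G₃/∂r = 5*q
∇·G = 15*q + 5
At (1, 1, -1): 20.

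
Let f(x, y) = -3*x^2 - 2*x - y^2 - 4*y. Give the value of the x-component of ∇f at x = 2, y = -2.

-14

(∇f)_1 = ∂f/∂x = -6*x - 2
At (2, -2): -14.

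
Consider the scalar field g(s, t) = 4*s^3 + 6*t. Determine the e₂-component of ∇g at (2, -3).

(∇g)_2 = ∂g/∂t = 6
At (2, -3): 6.

6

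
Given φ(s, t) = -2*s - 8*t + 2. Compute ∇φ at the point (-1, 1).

(-2, -8)

∂φ/∂s = -2
∂φ/∂t = -8
∇φ = (-2, -8)
At (-1, 1): (-2, -8).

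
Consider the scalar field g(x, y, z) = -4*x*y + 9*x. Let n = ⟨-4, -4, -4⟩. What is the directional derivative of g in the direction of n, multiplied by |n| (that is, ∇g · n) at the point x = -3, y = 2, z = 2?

-52

∂g/∂x = -4*y + 9
∂g/∂y = -4*x
∂g/∂z = 0
∇g at (-3, 2, 2) = (1, 12, 0)
∇g · n = (1)(-4) + (12)(-4) + (0)(-4) = -52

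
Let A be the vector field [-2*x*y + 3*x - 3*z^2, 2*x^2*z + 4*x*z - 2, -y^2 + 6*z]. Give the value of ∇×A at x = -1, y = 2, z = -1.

(-2, 6, -2)

(∇×A)₁ = ∂A₃/∂y − ∂A₂/∂z = -2*x^2 - 4*x - 2*y
(∇×A)₂ = ∂A₁/∂z − ∂A₃/∂x = -6*z
(∇×A)₃ = ∂A₂/∂x − ∂A₁/∂y = 4*x*z + 2*x + 4*z
∇×A = (-2*x^2 - 4*x - 2*y, -6*z, 4*x*z + 2*x + 4*z)
At (-1, 2, -1): (-2, 6, -2).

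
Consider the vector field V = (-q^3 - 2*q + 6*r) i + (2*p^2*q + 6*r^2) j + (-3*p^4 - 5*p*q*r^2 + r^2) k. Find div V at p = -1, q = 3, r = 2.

66

∂V₁/∂p = 0
∂V₂/∂q = 2*p^2
∂V₃/∂r = -10*p*q*r + 2*r
∇·V = 2*p^2 - 10*p*q*r + 2*r
At (-1, 3, 2): 66.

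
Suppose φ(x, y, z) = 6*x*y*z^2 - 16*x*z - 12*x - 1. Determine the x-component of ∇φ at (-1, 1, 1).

(∇φ)_1 = ∂φ/∂x = 6*y*z^2 - 16*z - 12
At (-1, 1, 1): -22.

-22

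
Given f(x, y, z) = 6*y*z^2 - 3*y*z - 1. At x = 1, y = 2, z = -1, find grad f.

∂f/∂x = 0
∂f/∂y = 6*z^2 - 3*z
∂f/∂z = 12*y*z - 3*y
∇f = (0, 6*z^2 - 3*z, 12*y*z - 3*y)
At (1, 2, -1): (0, 9, -30).

(0, 9, -30)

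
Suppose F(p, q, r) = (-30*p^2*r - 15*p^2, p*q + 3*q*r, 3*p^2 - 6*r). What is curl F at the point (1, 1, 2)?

(-3, -36, 1)

(∇×F)₁ = ∂F₃/∂q − ∂F₂/∂r = -3*q
(∇×F)₂ = ∂F₁/∂r − ∂F₃/∂p = -30*p^2 - 6*p
(∇×F)₃ = ∂F₂/∂p − ∂F₁/∂q = q
∇×F = (-3*q, -30*p^2 - 6*p, q)
At (1, 1, 2): (-3, -36, 1).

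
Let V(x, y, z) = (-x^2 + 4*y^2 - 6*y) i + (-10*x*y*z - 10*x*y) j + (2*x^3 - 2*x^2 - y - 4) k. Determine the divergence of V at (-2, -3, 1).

44

∂V₁/∂x = -2*x
∂V₂/∂y = -10*x*z - 10*x
∂V₃/∂z = 0
∇·V = -10*x*z - 12*x
At (-2, -3, 1): 44.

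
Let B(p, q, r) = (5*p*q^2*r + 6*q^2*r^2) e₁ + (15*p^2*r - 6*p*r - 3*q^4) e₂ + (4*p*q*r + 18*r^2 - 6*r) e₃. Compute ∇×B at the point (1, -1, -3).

(-21, -43, 6)

(∇×B)₁ = ∂B₃/∂q − ∂B₂/∂r = -15*p^2 + 4*p*r + 6*p
(∇×B)₂ = ∂B₁/∂r − ∂B₃/∂p = 5*p*q^2 + 12*q^2*r - 4*q*r
(∇×B)₃ = ∂B₂/∂p − ∂B₁/∂q = -10*p*q*r + 30*p*r - 12*q*r^2 - 6*r
∇×B = (-15*p^2 + 4*p*r + 6*p, 5*p*q^2 + 12*q^2*r - 4*q*r, -10*p*q*r + 30*p*r - 12*q*r^2 - 6*r)
At (1, -1, -3): (-21, -43, 6).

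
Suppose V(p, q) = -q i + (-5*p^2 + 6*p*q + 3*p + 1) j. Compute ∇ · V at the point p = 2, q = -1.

12

∂V₁/∂p = 0
∂V₂/∂q = 6*p
∇·V = 6*p
At (2, -1): 12.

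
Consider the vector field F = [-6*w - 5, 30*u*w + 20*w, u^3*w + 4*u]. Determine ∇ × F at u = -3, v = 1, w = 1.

(∇×F)₁ = ∂F₃/∂v − ∂F₂/∂w = -30*u - 20
(∇×F)₂ = ∂F₁/∂w − ∂F₃/∂u = -3*u^2*w - 10
(∇×F)₃ = ∂F₂/∂u − ∂F₁/∂v = 30*w
∇×F = (-30*u - 20, -3*u^2*w - 10, 30*w)
At (-3, 1, 1): (70, -37, 30).

(70, -37, 30)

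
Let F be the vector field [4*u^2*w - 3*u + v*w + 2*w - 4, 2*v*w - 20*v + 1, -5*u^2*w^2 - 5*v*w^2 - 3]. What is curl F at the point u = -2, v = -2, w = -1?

(∇×F)₁ = ∂F₃/∂v − ∂F₂/∂w = -2*v - 5*w^2
(∇×F)₂ = ∂F₁/∂w − ∂F₃/∂u = 4*u^2 + 10*u*w^2 + v + 2
(∇×F)₃ = ∂F₂/∂u − ∂F₁/∂v = -w
∇×F = (-2*v - 5*w^2, 4*u^2 + 10*u*w^2 + v + 2, -w)
At (-2, -2, -1): (-1, -4, 1).

(-1, -4, 1)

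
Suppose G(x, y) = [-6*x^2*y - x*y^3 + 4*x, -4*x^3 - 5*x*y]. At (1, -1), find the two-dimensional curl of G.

2

∂G₂/∂x = -12*x^2 - 5*y
∂G₁/∂y = -6*x^2 - 3*x*y^2
Scalar curl = -6*x^2 + 3*x*y^2 - 5*y
At (1, -1): 2.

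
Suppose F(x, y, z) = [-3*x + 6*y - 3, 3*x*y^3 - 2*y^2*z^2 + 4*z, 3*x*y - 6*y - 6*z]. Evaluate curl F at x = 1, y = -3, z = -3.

(∇×F)₁ = ∂F₃/∂y − ∂F₂/∂z = 3*x + 4*y^2*z - 10
(∇×F)₂ = ∂F₁/∂z − ∂F₃/∂x = -3*y
(∇×F)₃ = ∂F₂/∂x − ∂F₁/∂y = 3*y^3 - 6
∇×F = (3*x + 4*y^2*z - 10, -3*y, 3*y^3 - 6)
At (1, -3, -3): (-115, 9, -87).

(-115, 9, -87)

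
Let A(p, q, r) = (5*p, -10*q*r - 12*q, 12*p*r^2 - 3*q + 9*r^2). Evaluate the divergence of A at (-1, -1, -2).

25

∂A₁/∂p = 5
∂A₂/∂q = -10*r - 12
∂A₃/∂r = 24*p*r + 18*r
∇·A = 24*p*r + 8*r - 7
At (-1, -1, -2): 25.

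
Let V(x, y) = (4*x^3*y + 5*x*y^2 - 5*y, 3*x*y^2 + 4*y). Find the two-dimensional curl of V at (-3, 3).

230

∂V₂/∂x = 3*y^2
∂V₁/∂y = 4*x^3 + 10*x*y - 5
Scalar curl = -4*x^3 - 10*x*y + 3*y^2 + 5
At (-3, 3): 230.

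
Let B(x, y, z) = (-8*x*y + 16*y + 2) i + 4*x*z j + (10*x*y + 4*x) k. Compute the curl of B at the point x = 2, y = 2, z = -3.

(12, -24, -12)

(∇×B)₁ = ∂B₃/∂y − ∂B₂/∂z = 6*x
(∇×B)₂ = ∂B₁/∂z − ∂B₃/∂x = -10*y - 4
(∇×B)₃ = ∂B₂/∂x − ∂B₁/∂y = 8*x + 4*z - 16
∇×B = (6*x, -10*y - 4, 8*x + 4*z - 16)
At (2, 2, -3): (12, -24, -12).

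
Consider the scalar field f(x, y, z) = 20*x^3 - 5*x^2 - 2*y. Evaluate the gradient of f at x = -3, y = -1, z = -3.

∂f/∂x = 60*x^2 - 10*x
∂f/∂y = -2
∂f/∂z = 0
∇f = (60*x^2 - 10*x, -2, 0)
At (-3, -1, -3): (570, -2, 0).

(570, -2, 0)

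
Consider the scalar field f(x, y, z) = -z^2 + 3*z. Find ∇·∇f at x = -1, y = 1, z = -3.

∂²f/∂x² = 0
∂²f/∂y² = 0
∂²f/∂z² = -2
∇²f = -2
At (-1, 1, -3): -2.

-2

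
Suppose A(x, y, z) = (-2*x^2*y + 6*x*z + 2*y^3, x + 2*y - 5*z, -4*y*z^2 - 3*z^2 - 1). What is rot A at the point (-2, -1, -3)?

(-31, -12, 3)

(∇×A)₁ = ∂A₃/∂y − ∂A₂/∂z = -4*z^2 + 5
(∇×A)₂ = ∂A₁/∂z − ∂A₃/∂x = 6*x
(∇×A)₃ = ∂A₂/∂x − ∂A₁/∂y = 2*x^2 - 6*y^2 + 1
∇×A = (-4*z^2 + 5, 6*x, 2*x^2 - 6*y^2 + 1)
At (-2, -1, -3): (-31, -12, 3).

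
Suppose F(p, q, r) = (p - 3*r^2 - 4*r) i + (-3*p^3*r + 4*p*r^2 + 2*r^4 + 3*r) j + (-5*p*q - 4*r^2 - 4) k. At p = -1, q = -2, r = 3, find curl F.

(-193, -32, 9)

(∇×F)₁ = ∂F₃/∂q − ∂F₂/∂r = 3*p^3 - 8*p*r - 5*p - 8*r^3 - 3
(∇×F)₂ = ∂F₁/∂r − ∂F₃/∂p = 5*q - 6*r - 4
(∇×F)₃ = ∂F₂/∂p − ∂F₁/∂q = -9*p^2*r + 4*r^2
∇×F = (3*p^3 - 8*p*r - 5*p - 8*r^3 - 3, 5*q - 6*r - 4, -9*p^2*r + 4*r^2)
At (-1, -2, 3): (-193, -32, 9).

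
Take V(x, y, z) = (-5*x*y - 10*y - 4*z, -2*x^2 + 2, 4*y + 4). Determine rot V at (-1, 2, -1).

(∇×V)₁ = ∂V₃/∂y − ∂V₂/∂z = 4
(∇×V)₂ = ∂V₁/∂z − ∂V₃/∂x = -4
(∇×V)₃ = ∂V₂/∂x − ∂V₁/∂y = x + 10
∇×V = (4, -4, x + 10)
At (-1, 2, -1): (4, -4, 9).

(4, -4, 9)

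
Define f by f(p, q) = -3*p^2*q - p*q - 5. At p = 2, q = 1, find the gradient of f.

(-13, -14)

∂f/∂p = -6*p*q - q
∂f/∂q = -3*p^2 - p
∇f = (-6*p*q - q, -3*p^2 - p)
At (2, 1): (-13, -14).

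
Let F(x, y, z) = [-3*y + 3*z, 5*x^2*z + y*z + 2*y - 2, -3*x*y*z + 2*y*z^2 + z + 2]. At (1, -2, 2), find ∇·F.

∂F₁/∂x = 0
∂F₂/∂y = z + 2
∂F₃/∂z = -3*x*y + 4*y*z + 1
∇·F = -3*x*y + 4*y*z + z + 3
At (1, -2, 2): -5.

-5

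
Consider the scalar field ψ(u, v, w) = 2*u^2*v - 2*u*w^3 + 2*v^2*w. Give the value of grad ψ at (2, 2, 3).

∂ψ/∂u = 4*u*v - 2*w^3
∂ψ/∂v = 2*u^2 + 4*v*w
∂ψ/∂w = -6*u*w^2 + 2*v^2
∇ψ = (4*u*v - 2*w^3, 2*u^2 + 4*v*w, -6*u*w^2 + 2*v^2)
At (2, 2, 3): (-38, 32, -100).

(-38, 32, -100)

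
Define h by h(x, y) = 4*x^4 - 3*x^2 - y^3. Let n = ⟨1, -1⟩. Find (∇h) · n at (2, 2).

∂h/∂x = 16*x^3 - 6*x
∂h/∂y = -3*y^2
∇h at (2, 2) = (116, -12)
∇h · n = (116)(1) + (-12)(-1) = 128

128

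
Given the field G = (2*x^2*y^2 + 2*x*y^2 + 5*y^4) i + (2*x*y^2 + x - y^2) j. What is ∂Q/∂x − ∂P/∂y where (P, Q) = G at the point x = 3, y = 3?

-665

∂G₂/∂x = 2*y^2 + 1
∂G₁/∂y = 4*x^2*y + 4*x*y + 20*y^3
Scalar curl = -4*x^2*y - 4*x*y - 20*y^3 + 2*y^2 + 1
At (3, 3): -665.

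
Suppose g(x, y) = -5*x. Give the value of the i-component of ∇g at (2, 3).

(∇g)_1 = ∂g/∂x = -5
At (2, 3): -5.

-5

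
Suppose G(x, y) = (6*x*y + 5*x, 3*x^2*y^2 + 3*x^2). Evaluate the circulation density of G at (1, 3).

∂G₂/∂x = 6*x*y^2 + 6*x
∂G₁/∂y = 6*x
Scalar curl = 6*x*y^2
At (1, 3): 54.

54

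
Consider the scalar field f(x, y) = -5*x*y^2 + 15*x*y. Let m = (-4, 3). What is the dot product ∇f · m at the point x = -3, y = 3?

135

∂f/∂x = -5*y^2 + 15*y
∂f/∂y = -10*x*y + 15*x
∇f at (-3, 3) = (0, 45)
∇f · m = (0)(-4) + (45)(3) = 135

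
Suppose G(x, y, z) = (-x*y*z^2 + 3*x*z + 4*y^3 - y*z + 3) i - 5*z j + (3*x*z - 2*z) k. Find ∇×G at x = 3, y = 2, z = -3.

(∇×G)₁ = ∂G₃/∂y − ∂G₂/∂z = 5
(∇×G)₂ = ∂G₁/∂z − ∂G₃/∂x = -2*x*y*z + 3*x - y - 3*z
(∇×G)₃ = ∂G₂/∂x − ∂G₁/∂y = x*z^2 - 12*y^2 + z
∇×G = (5, -2*x*y*z + 3*x - y - 3*z, x*z^2 - 12*y^2 + z)
At (3, 2, -3): (5, 52, -24).

(5, 52, -24)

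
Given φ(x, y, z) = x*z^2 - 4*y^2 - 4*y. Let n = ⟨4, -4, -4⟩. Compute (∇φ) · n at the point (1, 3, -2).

144

∂φ/∂x = z^2
∂φ/∂y = -8*y - 4
∂φ/∂z = 2*x*z
∇φ at (1, 3, -2) = (4, -28, -4)
∇φ · n = (4)(4) + (-28)(-4) + (-4)(-4) = 144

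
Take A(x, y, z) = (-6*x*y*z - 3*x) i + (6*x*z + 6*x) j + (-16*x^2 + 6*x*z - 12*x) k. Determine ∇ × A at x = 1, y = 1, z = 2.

(-6, 26, 30)

(∇×A)₁ = ∂A₃/∂y − ∂A₂/∂z = -6*x
(∇×A)₂ = ∂A₁/∂z − ∂A₃/∂x = -6*x*y + 32*x - 6*z + 12
(∇×A)₃ = ∂A₂/∂x − ∂A₁/∂y = 6*x*z + 6*z + 6
∇×A = (-6*x, -6*x*y + 32*x - 6*z + 12, 6*x*z + 6*z + 6)
At (1, 1, 2): (-6, 26, 30).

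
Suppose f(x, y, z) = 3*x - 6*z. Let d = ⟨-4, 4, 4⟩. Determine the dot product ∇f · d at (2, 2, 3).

-36

∂f/∂x = 3
∂f/∂y = 0
∂f/∂z = -6
∇f at (2, 2, 3) = (3, 0, -6)
∇f · d = (3)(-4) + (0)(4) + (-6)(4) = -36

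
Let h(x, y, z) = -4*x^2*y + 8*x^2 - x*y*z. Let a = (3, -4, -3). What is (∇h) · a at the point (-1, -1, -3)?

∂h/∂x = -8*x*y + 16*x - y*z
∂h/∂y = -4*x^2 - x*z
∂h/∂z = -x*y
∇h at (-1, -1, -3) = (-27, -7, -1)
∇h · a = (-27)(3) + (-7)(-4) + (-1)(-3) = -50

-50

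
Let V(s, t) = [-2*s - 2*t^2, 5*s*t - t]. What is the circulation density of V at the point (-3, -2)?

∂V₂/∂s = 5*t
∂V₁/∂t = -4*t
Scalar curl = 9*t
At (-3, -2): -18.

-18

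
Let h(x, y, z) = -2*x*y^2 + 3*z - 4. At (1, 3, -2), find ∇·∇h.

-4

∂²h/∂x² = 0
∂²h/∂y² = -4*x
∂²h/∂z² = 0
∇²h = -4*x
At (1, 3, -2): -4.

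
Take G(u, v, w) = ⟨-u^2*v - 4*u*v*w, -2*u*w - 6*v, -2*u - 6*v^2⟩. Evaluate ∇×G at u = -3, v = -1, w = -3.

(∇×G)₁ = ∂G₃/∂v − ∂G₂/∂w = 2*u - 12*v
(∇×G)₂ = ∂G₁/∂w − ∂G₃/∂u = -4*u*v + 2
(∇×G)₃ = ∂G₂/∂u − ∂G₁/∂v = u^2 + 4*u*w - 2*w
∇×G = (2*u - 12*v, -4*u*v + 2, u^2 + 4*u*w - 2*w)
At (-3, -1, -3): (6, -10, 51).

(6, -10, 51)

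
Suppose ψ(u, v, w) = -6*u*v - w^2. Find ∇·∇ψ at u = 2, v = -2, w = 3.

-2

∂²ψ/∂u² = 0
∂²ψ/∂v² = 0
∂²ψ/∂w² = -2
∇²ψ = -2
At (2, -2, 3): -2.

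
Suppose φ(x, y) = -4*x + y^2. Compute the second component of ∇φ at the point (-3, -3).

(∇φ)_2 = ∂φ/∂y = 2*y
At (-3, -3): -6.

-6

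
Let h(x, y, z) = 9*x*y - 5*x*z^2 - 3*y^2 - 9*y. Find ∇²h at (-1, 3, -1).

4

∂²h/∂x² = 0
∂²h/∂y² = -6
∂²h/∂z² = -10*x
∇²h = -10*x - 6
At (-1, 3, -1): 4.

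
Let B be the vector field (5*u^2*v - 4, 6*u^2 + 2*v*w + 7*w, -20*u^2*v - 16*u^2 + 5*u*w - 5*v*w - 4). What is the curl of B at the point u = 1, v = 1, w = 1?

(∇×B)₁ = ∂B₃/∂v − ∂B₂/∂w = -20*u^2 - 2*v - 5*w - 7
(∇×B)₂ = ∂B₁/∂w − ∂B₃/∂u = 40*u*v + 32*u - 5*w
(∇×B)₃ = ∂B₂/∂u − ∂B₁/∂v = -5*u^2 + 12*u
∇×B = (-20*u^2 - 2*v - 5*w - 7, 40*u*v + 32*u - 5*w, -5*u^2 + 12*u)
At (1, 1, 1): (-34, 67, 7).

(-34, 67, 7)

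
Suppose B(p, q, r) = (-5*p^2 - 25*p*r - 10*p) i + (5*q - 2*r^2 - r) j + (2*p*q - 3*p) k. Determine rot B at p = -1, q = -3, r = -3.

(∇×B)₁ = ∂B₃/∂q − ∂B₂/∂r = 2*p + 4*r + 1
(∇×B)₂ = ∂B₁/∂r − ∂B₃/∂p = -25*p - 2*q + 3
(∇×B)₃ = ∂B₂/∂p − ∂B₁/∂q = 0
∇×B = (2*p + 4*r + 1, -25*p - 2*q + 3, 0)
At (-1, -3, -3): (-13, 34, 0).

(-13, 34, 0)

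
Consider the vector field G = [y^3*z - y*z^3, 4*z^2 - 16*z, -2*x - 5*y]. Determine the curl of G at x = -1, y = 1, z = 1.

(3, 0, -2)

(∇×G)₁ = ∂G₃/∂y − ∂G₂/∂z = -8*z + 11
(∇×G)₂ = ∂G₁/∂z − ∂G₃/∂x = y^3 - 3*y*z^2 + 2
(∇×G)₃ = ∂G₂/∂x − ∂G₁/∂y = -3*y^2*z + z^3
∇×G = (-8*z + 11, y^3 - 3*y*z^2 + 2, -3*y^2*z + z^3)
At (-1, 1, 1): (3, 0, -2).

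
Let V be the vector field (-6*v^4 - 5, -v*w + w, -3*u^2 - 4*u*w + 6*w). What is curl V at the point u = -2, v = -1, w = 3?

(-2, 0, -24)

(∇×V)₁ = ∂V₃/∂v − ∂V₂/∂w = v - 1
(∇×V)₂ = ∂V₁/∂w − ∂V₃/∂u = 6*u + 4*w
(∇×V)₃ = ∂V₂/∂u − ∂V₁/∂v = 24*v^3
∇×V = (v - 1, 6*u + 4*w, 24*v^3)
At (-2, -1, 3): (-2, 0, -24).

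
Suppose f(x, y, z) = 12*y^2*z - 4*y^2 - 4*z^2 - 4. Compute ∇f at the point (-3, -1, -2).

∂f/∂x = 0
∂f/∂y = 24*y*z - 8*y
∂f/∂z = 12*y^2 - 8*z
∇f = (0, 24*y*z - 8*y, 12*y^2 - 8*z)
At (-3, -1, -2): (0, 56, 28).

(0, 56, 28)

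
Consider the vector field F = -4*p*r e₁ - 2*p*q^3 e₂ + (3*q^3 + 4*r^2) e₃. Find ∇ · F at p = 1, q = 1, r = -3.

-18

∂F₁/∂p = -4*r
∂F₂/∂q = -6*p*q^2
∂F₃/∂r = 8*r
∇·F = -6*p*q^2 + 4*r
At (1, 1, -3): -18.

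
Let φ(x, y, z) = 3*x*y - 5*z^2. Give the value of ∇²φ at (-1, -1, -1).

-10

∂²φ/∂x² = 0
∂²φ/∂y² = 0
∂²φ/∂z² = -10
∇²φ = -10
At (-1, -1, -1): -10.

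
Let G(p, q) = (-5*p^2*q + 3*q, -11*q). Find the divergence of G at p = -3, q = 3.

∂G₁/∂p = -10*p*q
∂G₂/∂q = -11
∇·G = -10*p*q - 11
At (-3, 3): 79.

79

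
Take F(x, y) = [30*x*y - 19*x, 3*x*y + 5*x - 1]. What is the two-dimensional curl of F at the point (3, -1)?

-88

∂F₂/∂x = 3*y + 5
∂F₁/∂y = 30*x
Scalar curl = -30*x + 3*y + 5
At (3, -1): -88.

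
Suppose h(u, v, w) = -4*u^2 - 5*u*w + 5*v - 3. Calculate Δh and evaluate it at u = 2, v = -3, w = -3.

-8

∂²h/∂u² = -8
∂²h/∂v² = 0
∂²h/∂w² = 0
∇²h = -8
At (2, -3, -3): -8.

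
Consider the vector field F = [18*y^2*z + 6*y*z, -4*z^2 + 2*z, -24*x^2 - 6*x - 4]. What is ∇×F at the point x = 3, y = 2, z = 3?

(∇×F)₁ = ∂F₃/∂y − ∂F₂/∂z = 8*z - 2
(∇×F)₂ = ∂F₁/∂z − ∂F₃/∂x = 48*x + 18*y^2 + 6*y + 6
(∇×F)₃ = ∂F₂/∂x − ∂F₁/∂y = -36*y*z - 6*z
∇×F = (8*z - 2, 48*x + 18*y^2 + 6*y + 6, -36*y*z - 6*z)
At (3, 2, 3): (22, 234, -234).

(22, 234, -234)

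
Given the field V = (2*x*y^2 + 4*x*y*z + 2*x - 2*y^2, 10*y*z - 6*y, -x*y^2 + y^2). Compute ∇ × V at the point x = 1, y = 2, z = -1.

(-20, 12, 4)

(∇×V)₁ = ∂V₃/∂y − ∂V₂/∂z = -2*x*y - 8*y
(∇×V)₂ = ∂V₁/∂z − ∂V₃/∂x = 4*x*y + y^2
(∇×V)₃ = ∂V₂/∂x − ∂V₁/∂y = -4*x*y - 4*x*z + 4*y
∇×V = (-2*x*y - 8*y, 4*x*y + y^2, -4*x*y - 4*x*z + 4*y)
At (1, 2, -1): (-20, 12, 4).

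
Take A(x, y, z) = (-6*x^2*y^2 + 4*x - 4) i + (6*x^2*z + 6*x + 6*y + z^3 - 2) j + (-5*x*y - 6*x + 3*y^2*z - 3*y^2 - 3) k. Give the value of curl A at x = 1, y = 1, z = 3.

(∇×A)₁ = ∂A₃/∂y − ∂A₂/∂z = -6*x^2 - 5*x + 6*y*z - 6*y - 3*z^2
(∇×A)₂ = ∂A₁/∂z − ∂A₃/∂x = 5*y + 6
(∇×A)₃ = ∂A₂/∂x − ∂A₁/∂y = 12*x^2*y + 12*x*z + 6
∇×A = (-6*x^2 - 5*x + 6*y*z - 6*y - 3*z^2, 5*y + 6, 12*x^2*y + 12*x*z + 6)
At (1, 1, 3): (-26, 11, 54).

(-26, 11, 54)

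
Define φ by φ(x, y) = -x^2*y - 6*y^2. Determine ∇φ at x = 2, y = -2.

∂φ/∂x = -2*x*y
∂φ/∂y = -x^2 - 12*y
∇φ = (-2*x*y, -x^2 - 12*y)
At (2, -2): (8, 20).

(8, 20)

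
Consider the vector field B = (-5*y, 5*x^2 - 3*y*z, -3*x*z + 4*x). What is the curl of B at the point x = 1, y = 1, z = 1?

(3, -1, 15)

(∇×B)₁ = ∂B₃/∂y − ∂B₂/∂z = 3*y
(∇×B)₂ = ∂B₁/∂z − ∂B₃/∂x = 3*z - 4
(∇×B)₃ = ∂B₂/∂x − ∂B₁/∂y = 10*x + 5
∇×B = (3*y, 3*z - 4, 10*x + 5)
At (1, 1, 1): (3, -1, 15).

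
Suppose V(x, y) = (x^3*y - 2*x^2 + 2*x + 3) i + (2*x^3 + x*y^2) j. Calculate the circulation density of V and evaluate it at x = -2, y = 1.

33

∂V₂/∂x = 6*x^2 + y^2
∂V₁/∂y = x^3
Scalar curl = -x^3 + 6*x^2 + y^2
At (-2, 1): 33.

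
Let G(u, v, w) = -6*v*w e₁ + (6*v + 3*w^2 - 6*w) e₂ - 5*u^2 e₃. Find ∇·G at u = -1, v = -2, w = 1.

∂G₁/∂u = 0
∂G₂/∂v = 6
∂G₃/∂w = 0
∇·G = 6
At (-1, -2, 1): 6.

6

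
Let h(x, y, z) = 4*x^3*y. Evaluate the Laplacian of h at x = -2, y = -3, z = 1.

∂²h/∂x² = 24*x*y
∂²h/∂y² = 0
∂²h/∂z² = 0
∇²h = 24*x*y
At (-2, -3, 1): 144.

144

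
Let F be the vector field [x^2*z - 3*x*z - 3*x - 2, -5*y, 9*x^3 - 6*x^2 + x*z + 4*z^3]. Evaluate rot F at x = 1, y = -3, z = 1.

(∇×F)₁ = ∂F₃/∂y − ∂F₂/∂z = 0
(∇×F)₂ = ∂F₁/∂z − ∂F₃/∂x = -26*x^2 + 9*x - z
(∇×F)₃ = ∂F₂/∂x − ∂F₁/∂y = 0
∇×F = (0, -26*x^2 + 9*x - z, 0)
At (1, -3, 1): (0, -18, 0).

(0, -18, 0)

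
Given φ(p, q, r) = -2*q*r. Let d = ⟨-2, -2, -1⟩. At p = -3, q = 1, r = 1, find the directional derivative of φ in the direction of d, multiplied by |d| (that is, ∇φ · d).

6

∂φ/∂p = 0
∂φ/∂q = -2*r
∂φ/∂r = -2*q
∇φ at (-3, 1, 1) = (0, -2, -2)
∇φ · d = (0)(-2) + (-2)(-2) + (-2)(-1) = 6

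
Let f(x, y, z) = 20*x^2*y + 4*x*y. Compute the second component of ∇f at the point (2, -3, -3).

(∇f)_2 = ∂f/∂y = 20*x^2 + 4*x
At (2, -3, -3): 88.

88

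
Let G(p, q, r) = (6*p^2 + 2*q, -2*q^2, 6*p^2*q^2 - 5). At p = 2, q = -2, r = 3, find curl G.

(-96, -96, -2)

(∇×G)₁ = ∂G₃/∂q − ∂G₂/∂r = 12*p^2*q
(∇×G)₂ = ∂G₁/∂r − ∂G₃/∂p = -12*p*q^2
(∇×G)₃ = ∂G₂/∂p − ∂G₁/∂q = -2
∇×G = (12*p^2*q, -12*p*q^2, -2)
At (2, -2, 3): (-96, -96, -2).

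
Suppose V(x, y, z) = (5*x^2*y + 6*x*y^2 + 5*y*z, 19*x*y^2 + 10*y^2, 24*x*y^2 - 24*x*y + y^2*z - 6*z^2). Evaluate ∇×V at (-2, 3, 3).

(-222, -129, 208)

(∇×V)₁ = ∂V₃/∂y − ∂V₂/∂z = 48*x*y - 24*x + 2*y*z
(∇×V)₂ = ∂V₁/∂z − ∂V₃/∂x = -24*y^2 + 29*y
(∇×V)₃ = ∂V₂/∂x − ∂V₁/∂y = -5*x^2 - 12*x*y + 19*y^2 - 5*z
∇×V = (48*x*y - 24*x + 2*y*z, -24*y^2 + 29*y, -5*x^2 - 12*x*y + 19*y^2 - 5*z)
At (-2, 3, 3): (-222, -129, 208).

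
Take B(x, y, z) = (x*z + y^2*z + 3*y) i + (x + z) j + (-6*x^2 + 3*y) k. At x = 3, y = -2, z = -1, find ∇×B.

(2, 43, -6)

(∇×B)₁ = ∂B₃/∂y − ∂B₂/∂z = 2
(∇×B)₂ = ∂B₁/∂z − ∂B₃/∂x = 13*x + y^2
(∇×B)₃ = ∂B₂/∂x − ∂B₁/∂y = -2*y*z - 2
∇×B = (2, 13*x + y^2, -2*y*z - 2)
At (3, -2, -1): (2, 43, -6).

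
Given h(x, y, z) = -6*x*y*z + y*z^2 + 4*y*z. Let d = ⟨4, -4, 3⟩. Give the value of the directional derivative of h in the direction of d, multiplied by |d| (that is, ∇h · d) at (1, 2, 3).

-132

∂h/∂x = -6*y*z
∂h/∂y = -6*x*z + z^2 + 4*z
∂h/∂z = -6*x*y + 2*y*z + 4*y
∇h at (1, 2, 3) = (-36, 3, 8)
∇h · d = (-36)(4) + (3)(-4) + (8)(3) = -132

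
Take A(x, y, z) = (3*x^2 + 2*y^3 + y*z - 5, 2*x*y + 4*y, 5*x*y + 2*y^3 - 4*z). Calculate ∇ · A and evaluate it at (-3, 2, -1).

-24

∂A₁/∂x = 6*x
∂A₂/∂y = 2*x + 4
∂A₃/∂z = -4
∇·A = 8*x
At (-3, 2, -1): -24.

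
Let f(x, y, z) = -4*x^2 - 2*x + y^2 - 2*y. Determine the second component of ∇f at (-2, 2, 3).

2

(∇f)_2 = ∂f/∂y = 2*y - 2
At (-2, 2, 3): 2.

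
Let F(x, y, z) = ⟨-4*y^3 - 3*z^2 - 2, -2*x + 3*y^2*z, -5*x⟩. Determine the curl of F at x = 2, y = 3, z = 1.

(-27, -1, 106)

(∇×F)₁ = ∂F₃/∂y − ∂F₂/∂z = -3*y^2
(∇×F)₂ = ∂F₁/∂z − ∂F₃/∂x = -6*z + 5
(∇×F)₃ = ∂F₂/∂x − ∂F₁/∂y = 12*y^2 - 2
∇×F = (-3*y^2, -6*z + 5, 12*y^2 - 2)
At (2, 3, 1): (-27, -1, 106).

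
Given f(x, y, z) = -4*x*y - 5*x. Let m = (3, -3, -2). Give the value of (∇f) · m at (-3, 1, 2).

∂f/∂x = -4*y - 5
∂f/∂y = -4*x
∂f/∂z = 0
∇f at (-3, 1, 2) = (-9, 12, 0)
∇f · m = (-9)(3) + (12)(-3) + (0)(-2) = -63

-63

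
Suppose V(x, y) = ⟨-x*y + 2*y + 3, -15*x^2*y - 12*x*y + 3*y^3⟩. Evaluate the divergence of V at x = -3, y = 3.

∂V₁/∂x = -y
∂V₂/∂y = -15*x^2 - 12*x + 9*y^2
∇·V = -15*x^2 - 12*x + 9*y^2 - y
At (-3, 3): -21.

-21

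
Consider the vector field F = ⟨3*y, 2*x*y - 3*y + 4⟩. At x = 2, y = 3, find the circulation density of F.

3

∂F₂/∂x = 2*y
∂F₁/∂y = 3
Scalar curl = 2*y - 3
At (2, 3): 3.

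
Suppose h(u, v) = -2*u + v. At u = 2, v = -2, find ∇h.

∂h/∂u = -2
∂h/∂v = 1
∇h = (-2, 1)
At (2, -2): (-2, 1).

(-2, 1)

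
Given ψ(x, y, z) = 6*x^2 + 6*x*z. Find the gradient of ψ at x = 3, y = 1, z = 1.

∂ψ/∂x = 12*x + 6*z
∂ψ/∂y = 0
∂ψ/∂z = 6*x
∇ψ = (12*x + 6*z, 0, 6*x)
At (3, 1, 1): (42, 0, 18).

(42, 0, 18)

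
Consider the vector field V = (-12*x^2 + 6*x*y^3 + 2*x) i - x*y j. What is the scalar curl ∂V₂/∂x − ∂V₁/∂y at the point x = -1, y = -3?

∂V₂/∂x = -y
∂V₁/∂y = 18*x*y^2
Scalar curl = -18*x*y^2 - y
At (-1, -3): 165.

165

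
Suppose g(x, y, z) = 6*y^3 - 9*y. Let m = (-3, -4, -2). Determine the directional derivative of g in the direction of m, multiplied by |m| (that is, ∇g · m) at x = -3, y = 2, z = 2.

-252

∂g/∂x = 0
∂g/∂y = 18*y^2 - 9
∂g/∂z = 0
∇g at (-3, 2, 2) = (0, 63, 0)
∇g · m = (0)(-3) + (63)(-4) + (0)(-2) = -252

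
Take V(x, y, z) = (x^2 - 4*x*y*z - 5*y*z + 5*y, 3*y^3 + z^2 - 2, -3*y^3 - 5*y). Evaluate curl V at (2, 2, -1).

(∇×V)₁ = ∂V₃/∂y − ∂V₂/∂z = -9*y^2 - 2*z - 5
(∇×V)₂ = ∂V₁/∂z − ∂V₃/∂x = -4*x*y - 5*y
(∇×V)₃ = ∂V₂/∂x − ∂V₁/∂y = 4*x*z + 5*z - 5
∇×V = (-9*y^2 - 2*z - 5, -4*x*y - 5*y, 4*x*z + 5*z - 5)
At (2, 2, -1): (-39, -26, -18).

(-39, -26, -18)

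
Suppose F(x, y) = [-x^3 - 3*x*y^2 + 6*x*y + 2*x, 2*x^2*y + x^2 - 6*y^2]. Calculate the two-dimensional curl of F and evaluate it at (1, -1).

-14

∂F₂/∂x = 4*x*y + 2*x
∂F₁/∂y = -6*x*y + 6*x
Scalar curl = 10*x*y - 4*x
At (1, -1): -14.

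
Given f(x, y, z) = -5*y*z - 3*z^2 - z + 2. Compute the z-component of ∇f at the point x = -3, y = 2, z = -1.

-5

(∇f)_3 = ∂f/∂z = -5*y - 6*z - 1
At (-3, 2, -1): -5.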